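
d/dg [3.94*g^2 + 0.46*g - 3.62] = 7.88*g + 0.46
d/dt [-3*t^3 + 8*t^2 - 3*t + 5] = -9*t^2 + 16*t - 3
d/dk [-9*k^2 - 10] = -18*k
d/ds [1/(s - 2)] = -1/(s - 2)^2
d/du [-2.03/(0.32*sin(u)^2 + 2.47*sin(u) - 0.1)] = (1.2992*sin(u) + 5.0141)*cos(u)/(0.32*sin(u)^2 + 2.47*sin(u) - 0.1)^2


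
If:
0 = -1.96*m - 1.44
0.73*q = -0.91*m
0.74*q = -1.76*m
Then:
No Solution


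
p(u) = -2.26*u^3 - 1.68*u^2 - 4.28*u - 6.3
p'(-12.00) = -940.28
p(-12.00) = 3708.42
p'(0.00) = -4.28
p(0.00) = -6.30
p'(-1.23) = -10.40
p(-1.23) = 0.63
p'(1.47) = -23.87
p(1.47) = -23.40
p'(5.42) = -221.66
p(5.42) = -438.69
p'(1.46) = -23.64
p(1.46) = -23.16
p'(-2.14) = -28.14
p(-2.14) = 17.31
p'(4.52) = -157.99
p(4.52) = -268.67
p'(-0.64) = -4.91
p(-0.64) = -3.66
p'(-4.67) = -136.45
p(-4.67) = 207.22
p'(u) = -6.78*u^2 - 3.36*u - 4.28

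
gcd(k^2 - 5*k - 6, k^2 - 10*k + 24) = k - 6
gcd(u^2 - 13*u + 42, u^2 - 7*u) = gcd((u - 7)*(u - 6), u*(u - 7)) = u - 7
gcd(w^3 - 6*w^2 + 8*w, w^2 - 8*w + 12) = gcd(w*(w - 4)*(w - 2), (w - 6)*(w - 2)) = w - 2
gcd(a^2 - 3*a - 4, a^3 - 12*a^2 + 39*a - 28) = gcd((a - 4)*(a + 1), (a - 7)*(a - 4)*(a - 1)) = a - 4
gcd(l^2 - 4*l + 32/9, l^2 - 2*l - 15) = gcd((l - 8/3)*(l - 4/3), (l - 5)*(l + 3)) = 1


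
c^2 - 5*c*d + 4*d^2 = (c - 4*d)*(c - d)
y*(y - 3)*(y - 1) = y^3 - 4*y^2 + 3*y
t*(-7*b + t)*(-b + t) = 7*b^2*t - 8*b*t^2 + t^3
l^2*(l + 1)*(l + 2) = l^4 + 3*l^3 + 2*l^2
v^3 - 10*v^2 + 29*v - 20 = (v - 5)*(v - 4)*(v - 1)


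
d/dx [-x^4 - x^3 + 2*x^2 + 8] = x*(-4*x^2 - 3*x + 4)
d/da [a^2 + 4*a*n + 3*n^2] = 2*a + 4*n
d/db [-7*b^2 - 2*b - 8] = -14*b - 2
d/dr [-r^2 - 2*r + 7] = -2*r - 2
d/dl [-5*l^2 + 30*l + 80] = 30 - 10*l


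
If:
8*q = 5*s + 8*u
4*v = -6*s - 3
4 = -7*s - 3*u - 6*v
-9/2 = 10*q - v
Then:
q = -627/1384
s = -83/173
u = -53/346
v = -21/692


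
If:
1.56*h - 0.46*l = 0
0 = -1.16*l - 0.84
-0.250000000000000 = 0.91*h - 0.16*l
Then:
No Solution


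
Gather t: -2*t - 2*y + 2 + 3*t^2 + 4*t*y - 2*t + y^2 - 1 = 3*t^2 + t*(4*y - 4) + y^2 - 2*y + 1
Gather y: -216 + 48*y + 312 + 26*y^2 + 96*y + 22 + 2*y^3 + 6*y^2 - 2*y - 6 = 2*y^3 + 32*y^2 + 142*y + 112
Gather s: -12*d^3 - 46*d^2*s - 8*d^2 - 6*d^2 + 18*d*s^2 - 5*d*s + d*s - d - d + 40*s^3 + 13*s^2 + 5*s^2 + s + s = -12*d^3 - 14*d^2 - 2*d + 40*s^3 + s^2*(18*d + 18) + s*(-46*d^2 - 4*d + 2)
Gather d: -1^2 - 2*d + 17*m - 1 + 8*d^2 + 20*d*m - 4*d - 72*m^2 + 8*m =8*d^2 + d*(20*m - 6) - 72*m^2 + 25*m - 2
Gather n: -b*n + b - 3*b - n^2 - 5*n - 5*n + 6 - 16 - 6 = -2*b - n^2 + n*(-b - 10) - 16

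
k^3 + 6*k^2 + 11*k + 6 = (k + 1)*(k + 2)*(k + 3)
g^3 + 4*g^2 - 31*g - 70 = (g - 5)*(g + 2)*(g + 7)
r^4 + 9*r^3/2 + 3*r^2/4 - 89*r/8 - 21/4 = (r - 3/2)*(r + 1/2)*(r + 2)*(r + 7/2)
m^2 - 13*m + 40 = (m - 8)*(m - 5)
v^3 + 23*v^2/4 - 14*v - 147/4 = (v - 3)*(v + 7/4)*(v + 7)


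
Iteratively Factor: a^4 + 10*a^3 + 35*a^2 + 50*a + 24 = (a + 4)*(a^3 + 6*a^2 + 11*a + 6) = (a + 2)*(a + 4)*(a^2 + 4*a + 3) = (a + 2)*(a + 3)*(a + 4)*(a + 1)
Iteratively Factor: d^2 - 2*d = (d)*(d - 2)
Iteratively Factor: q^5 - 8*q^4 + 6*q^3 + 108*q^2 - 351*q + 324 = (q - 3)*(q^4 - 5*q^3 - 9*q^2 + 81*q - 108) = (q - 3)^2*(q^3 - 2*q^2 - 15*q + 36) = (q - 3)^2*(q + 4)*(q^2 - 6*q + 9) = (q - 3)^3*(q + 4)*(q - 3)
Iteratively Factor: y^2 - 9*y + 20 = (y - 4)*(y - 5)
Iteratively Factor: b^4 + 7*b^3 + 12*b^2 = (b)*(b^3 + 7*b^2 + 12*b) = b*(b + 4)*(b^2 + 3*b) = b^2*(b + 4)*(b + 3)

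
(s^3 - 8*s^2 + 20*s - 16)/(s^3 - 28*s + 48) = (s - 2)/(s + 6)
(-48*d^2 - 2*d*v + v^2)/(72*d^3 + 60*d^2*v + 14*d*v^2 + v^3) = (-8*d + v)/(12*d^2 + 8*d*v + v^2)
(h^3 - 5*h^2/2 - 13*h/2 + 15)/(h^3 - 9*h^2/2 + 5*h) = (2*h^2 - h - 15)/(h*(2*h - 5))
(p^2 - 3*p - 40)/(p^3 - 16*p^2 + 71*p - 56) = (p + 5)/(p^2 - 8*p + 7)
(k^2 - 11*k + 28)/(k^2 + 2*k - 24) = (k - 7)/(k + 6)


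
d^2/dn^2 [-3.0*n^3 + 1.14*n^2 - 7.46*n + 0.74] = 2.28 - 18.0*n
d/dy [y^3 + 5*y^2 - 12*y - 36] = 3*y^2 + 10*y - 12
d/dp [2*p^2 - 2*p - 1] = 4*p - 2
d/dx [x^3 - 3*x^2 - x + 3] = 3*x^2 - 6*x - 1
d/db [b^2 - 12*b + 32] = 2*b - 12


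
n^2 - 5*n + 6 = (n - 3)*(n - 2)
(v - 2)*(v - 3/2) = v^2 - 7*v/2 + 3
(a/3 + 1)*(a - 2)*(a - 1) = a^3/3 - 7*a/3 + 2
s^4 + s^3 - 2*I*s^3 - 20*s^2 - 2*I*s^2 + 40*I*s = s*(s - 4)*(s + 5)*(s - 2*I)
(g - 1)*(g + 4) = g^2 + 3*g - 4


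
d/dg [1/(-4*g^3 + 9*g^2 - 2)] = 6*g*(2*g - 3)/(4*g^3 - 9*g^2 + 2)^2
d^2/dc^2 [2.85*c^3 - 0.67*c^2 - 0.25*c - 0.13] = 17.1*c - 1.34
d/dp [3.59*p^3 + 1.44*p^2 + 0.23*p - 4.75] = 10.77*p^2 + 2.88*p + 0.23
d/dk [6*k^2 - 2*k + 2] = 12*k - 2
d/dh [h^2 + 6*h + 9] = 2*h + 6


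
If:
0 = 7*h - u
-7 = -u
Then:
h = 1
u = 7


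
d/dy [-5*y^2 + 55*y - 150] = 55 - 10*y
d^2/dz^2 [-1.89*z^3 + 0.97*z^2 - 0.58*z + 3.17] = 1.94 - 11.34*z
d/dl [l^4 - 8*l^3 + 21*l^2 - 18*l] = 4*l^3 - 24*l^2 + 42*l - 18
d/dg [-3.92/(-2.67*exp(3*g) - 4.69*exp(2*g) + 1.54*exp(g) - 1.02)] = (-31.3992*exp(2*g) - 36.7696*exp(g) + 6.0368)*exp(g)/(2.67*exp(3*g) + 4.69*exp(2*g) - 1.54*exp(g) + 1.02)^2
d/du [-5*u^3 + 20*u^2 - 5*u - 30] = -15*u^2 + 40*u - 5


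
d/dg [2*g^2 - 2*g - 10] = 4*g - 2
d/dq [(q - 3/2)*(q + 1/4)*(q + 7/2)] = 3*q^2 + 9*q/2 - 19/4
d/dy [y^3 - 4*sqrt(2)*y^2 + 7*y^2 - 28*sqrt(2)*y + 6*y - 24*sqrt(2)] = 3*y^2 - 8*sqrt(2)*y + 14*y - 28*sqrt(2) + 6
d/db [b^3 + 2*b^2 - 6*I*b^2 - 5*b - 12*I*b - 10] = 3*b^2 + b*(4 - 12*I) - 5 - 12*I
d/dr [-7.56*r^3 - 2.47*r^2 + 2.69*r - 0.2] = -22.68*r^2 - 4.94*r + 2.69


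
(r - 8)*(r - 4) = r^2 - 12*r + 32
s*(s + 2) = s^2 + 2*s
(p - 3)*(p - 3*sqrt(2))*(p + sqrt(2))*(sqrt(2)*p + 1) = sqrt(2)*p^4 - 3*sqrt(2)*p^3 - 3*p^3 - 8*sqrt(2)*p^2 + 9*p^2 - 6*p + 24*sqrt(2)*p + 18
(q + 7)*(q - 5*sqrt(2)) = q^2 - 5*sqrt(2)*q + 7*q - 35*sqrt(2)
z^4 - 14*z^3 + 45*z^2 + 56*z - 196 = (z - 7)^2*(z - 2)*(z + 2)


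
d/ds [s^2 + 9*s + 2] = 2*s + 9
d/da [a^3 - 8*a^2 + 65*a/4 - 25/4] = 3*a^2 - 16*a + 65/4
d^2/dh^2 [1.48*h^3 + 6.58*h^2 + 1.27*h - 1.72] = 8.88*h + 13.16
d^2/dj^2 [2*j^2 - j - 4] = 4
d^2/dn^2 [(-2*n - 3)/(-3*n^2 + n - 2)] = 2*((2*n + 3)*(6*n - 1)^2 - (18*n + 7)*(3*n^2 - n + 2))/(3*n^2 - n + 2)^3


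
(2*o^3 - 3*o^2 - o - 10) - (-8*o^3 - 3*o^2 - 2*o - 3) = 10*o^3 + o - 7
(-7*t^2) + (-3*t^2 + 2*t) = -10*t^2 + 2*t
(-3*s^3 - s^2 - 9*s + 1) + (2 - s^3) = -4*s^3 - s^2 - 9*s + 3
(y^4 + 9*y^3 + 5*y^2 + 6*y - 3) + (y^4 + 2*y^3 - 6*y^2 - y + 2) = 2*y^4 + 11*y^3 - y^2 + 5*y - 1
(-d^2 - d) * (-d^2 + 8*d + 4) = d^4 - 7*d^3 - 12*d^2 - 4*d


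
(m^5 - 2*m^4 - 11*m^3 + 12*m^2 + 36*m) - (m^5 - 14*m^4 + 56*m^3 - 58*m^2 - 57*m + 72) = 12*m^4 - 67*m^3 + 70*m^2 + 93*m - 72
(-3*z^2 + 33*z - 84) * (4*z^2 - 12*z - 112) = -12*z^4 + 168*z^3 - 396*z^2 - 2688*z + 9408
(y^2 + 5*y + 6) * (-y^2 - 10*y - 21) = -y^4 - 15*y^3 - 77*y^2 - 165*y - 126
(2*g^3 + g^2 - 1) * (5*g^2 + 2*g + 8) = 10*g^5 + 9*g^4 + 18*g^3 + 3*g^2 - 2*g - 8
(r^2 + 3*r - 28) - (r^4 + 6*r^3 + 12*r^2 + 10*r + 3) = -r^4 - 6*r^3 - 11*r^2 - 7*r - 31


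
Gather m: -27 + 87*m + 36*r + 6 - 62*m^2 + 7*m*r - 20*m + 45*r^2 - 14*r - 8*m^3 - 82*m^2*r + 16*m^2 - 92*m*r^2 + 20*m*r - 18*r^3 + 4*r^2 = -8*m^3 + m^2*(-82*r - 46) + m*(-92*r^2 + 27*r + 67) - 18*r^3 + 49*r^2 + 22*r - 21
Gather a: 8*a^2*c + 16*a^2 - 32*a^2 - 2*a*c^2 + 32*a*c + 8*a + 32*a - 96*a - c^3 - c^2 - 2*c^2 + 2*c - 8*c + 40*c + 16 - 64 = a^2*(8*c - 16) + a*(-2*c^2 + 32*c - 56) - c^3 - 3*c^2 + 34*c - 48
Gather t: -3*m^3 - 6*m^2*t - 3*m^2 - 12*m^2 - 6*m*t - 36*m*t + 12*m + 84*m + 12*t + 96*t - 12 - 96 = -3*m^3 - 15*m^2 + 96*m + t*(-6*m^2 - 42*m + 108) - 108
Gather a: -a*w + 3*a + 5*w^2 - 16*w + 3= a*(3 - w) + 5*w^2 - 16*w + 3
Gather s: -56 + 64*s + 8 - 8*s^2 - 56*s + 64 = -8*s^2 + 8*s + 16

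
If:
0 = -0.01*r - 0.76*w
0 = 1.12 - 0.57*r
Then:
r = 1.96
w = -0.03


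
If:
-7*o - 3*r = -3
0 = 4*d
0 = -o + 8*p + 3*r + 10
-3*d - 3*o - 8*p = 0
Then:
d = 0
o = 13/11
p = -39/88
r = -58/33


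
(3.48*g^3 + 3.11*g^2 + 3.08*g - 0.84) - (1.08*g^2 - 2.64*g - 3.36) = 3.48*g^3 + 2.03*g^2 + 5.72*g + 2.52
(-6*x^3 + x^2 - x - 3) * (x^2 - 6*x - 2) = -6*x^5 + 37*x^4 + 5*x^3 + x^2 + 20*x + 6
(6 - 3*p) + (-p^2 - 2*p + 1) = -p^2 - 5*p + 7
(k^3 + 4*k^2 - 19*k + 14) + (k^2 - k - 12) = k^3 + 5*k^2 - 20*k + 2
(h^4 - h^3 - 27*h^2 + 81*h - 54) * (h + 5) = h^5 + 4*h^4 - 32*h^3 - 54*h^2 + 351*h - 270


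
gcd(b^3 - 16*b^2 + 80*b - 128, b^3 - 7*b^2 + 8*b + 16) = b^2 - 8*b + 16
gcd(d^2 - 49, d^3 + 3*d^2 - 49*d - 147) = d^2 - 49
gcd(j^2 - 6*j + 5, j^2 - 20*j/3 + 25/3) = j - 5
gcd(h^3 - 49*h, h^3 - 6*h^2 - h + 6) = 1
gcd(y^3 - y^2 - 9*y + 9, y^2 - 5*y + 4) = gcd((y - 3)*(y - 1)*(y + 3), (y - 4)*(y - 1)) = y - 1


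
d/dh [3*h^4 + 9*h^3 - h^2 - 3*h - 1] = 12*h^3 + 27*h^2 - 2*h - 3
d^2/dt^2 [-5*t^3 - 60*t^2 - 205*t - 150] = -30*t - 120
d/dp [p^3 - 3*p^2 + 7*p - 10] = 3*p^2 - 6*p + 7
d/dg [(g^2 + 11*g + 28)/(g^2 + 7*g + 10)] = 2*(-2*g^2 - 18*g - 43)/(g^4 + 14*g^3 + 69*g^2 + 140*g + 100)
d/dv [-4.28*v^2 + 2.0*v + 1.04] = 2.0 - 8.56*v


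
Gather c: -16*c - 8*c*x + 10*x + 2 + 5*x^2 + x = c*(-8*x - 16) + 5*x^2 + 11*x + 2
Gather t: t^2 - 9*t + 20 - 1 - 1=t^2 - 9*t + 18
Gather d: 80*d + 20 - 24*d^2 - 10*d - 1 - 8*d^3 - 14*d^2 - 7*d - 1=-8*d^3 - 38*d^2 + 63*d + 18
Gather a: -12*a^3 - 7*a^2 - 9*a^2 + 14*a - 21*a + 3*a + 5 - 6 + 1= -12*a^3 - 16*a^2 - 4*a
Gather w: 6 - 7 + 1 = 0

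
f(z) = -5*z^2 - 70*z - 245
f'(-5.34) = -16.60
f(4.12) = -618.27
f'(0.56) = -75.60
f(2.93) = -493.02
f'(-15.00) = 80.00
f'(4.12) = -111.20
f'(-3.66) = -33.40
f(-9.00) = -20.00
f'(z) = -10*z - 70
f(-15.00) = -320.00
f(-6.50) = -1.25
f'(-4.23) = -27.70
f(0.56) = -285.77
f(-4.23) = -38.36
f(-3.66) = -55.78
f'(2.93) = -99.30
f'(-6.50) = -5.00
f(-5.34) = -13.78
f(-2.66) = -94.18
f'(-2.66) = -43.40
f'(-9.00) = 20.00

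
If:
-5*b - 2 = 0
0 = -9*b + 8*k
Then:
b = -2/5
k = -9/20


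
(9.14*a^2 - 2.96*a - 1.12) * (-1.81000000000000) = -16.5434*a^2 + 5.3576*a + 2.0272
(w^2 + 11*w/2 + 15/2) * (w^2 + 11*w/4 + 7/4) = w^4 + 33*w^3/4 + 195*w^2/8 + 121*w/4 + 105/8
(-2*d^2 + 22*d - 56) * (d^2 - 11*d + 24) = -2*d^4 + 44*d^3 - 346*d^2 + 1144*d - 1344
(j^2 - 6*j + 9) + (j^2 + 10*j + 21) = 2*j^2 + 4*j + 30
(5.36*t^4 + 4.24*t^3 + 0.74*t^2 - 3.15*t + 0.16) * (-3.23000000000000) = -17.3128*t^4 - 13.6952*t^3 - 2.3902*t^2 + 10.1745*t - 0.5168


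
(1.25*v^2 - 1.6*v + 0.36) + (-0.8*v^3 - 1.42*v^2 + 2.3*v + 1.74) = -0.8*v^3 - 0.17*v^2 + 0.7*v + 2.1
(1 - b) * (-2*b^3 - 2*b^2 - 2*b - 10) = 2*b^4 + 8*b - 10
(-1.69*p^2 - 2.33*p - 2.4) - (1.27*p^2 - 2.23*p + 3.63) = -2.96*p^2 - 0.1*p - 6.03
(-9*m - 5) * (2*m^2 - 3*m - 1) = -18*m^3 + 17*m^2 + 24*m + 5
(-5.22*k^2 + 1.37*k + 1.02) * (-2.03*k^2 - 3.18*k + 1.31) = 10.5966*k^4 + 13.8185*k^3 - 13.2654*k^2 - 1.4489*k + 1.3362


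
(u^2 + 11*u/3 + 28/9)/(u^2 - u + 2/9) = (9*u^2 + 33*u + 28)/(9*u^2 - 9*u + 2)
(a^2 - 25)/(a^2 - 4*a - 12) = (25 - a^2)/(-a^2 + 4*a + 12)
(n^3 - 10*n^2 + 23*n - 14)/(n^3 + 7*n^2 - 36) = (n^2 - 8*n + 7)/(n^2 + 9*n + 18)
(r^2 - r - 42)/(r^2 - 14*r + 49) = (r + 6)/(r - 7)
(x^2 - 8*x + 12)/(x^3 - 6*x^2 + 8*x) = (x - 6)/(x*(x - 4))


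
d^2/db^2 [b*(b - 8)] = 2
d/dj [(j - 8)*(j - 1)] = 2*j - 9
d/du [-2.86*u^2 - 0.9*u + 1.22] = -5.72*u - 0.9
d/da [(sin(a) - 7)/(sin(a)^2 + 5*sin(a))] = (-cos(a) + 14/tan(a) + 35*cos(a)/sin(a)^2)/(sin(a) + 5)^2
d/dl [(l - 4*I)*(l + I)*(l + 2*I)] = 3*l^2 - 2*I*l + 10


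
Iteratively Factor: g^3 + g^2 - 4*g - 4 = (g + 1)*(g^2 - 4) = (g + 1)*(g + 2)*(g - 2)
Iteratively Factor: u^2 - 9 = (u + 3)*(u - 3)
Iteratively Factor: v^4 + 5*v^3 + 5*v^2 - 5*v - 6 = (v + 3)*(v^3 + 2*v^2 - v - 2) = (v + 1)*(v + 3)*(v^2 + v - 2) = (v + 1)*(v + 2)*(v + 3)*(v - 1)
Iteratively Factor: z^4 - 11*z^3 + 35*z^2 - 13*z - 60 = (z - 4)*(z^3 - 7*z^2 + 7*z + 15) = (z - 5)*(z - 4)*(z^2 - 2*z - 3) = (z - 5)*(z - 4)*(z - 3)*(z + 1)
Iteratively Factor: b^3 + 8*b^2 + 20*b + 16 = (b + 2)*(b^2 + 6*b + 8) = (b + 2)*(b + 4)*(b + 2)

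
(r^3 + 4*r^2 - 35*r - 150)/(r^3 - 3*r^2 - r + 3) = (r^3 + 4*r^2 - 35*r - 150)/(r^3 - 3*r^2 - r + 3)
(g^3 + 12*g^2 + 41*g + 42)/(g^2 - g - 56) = (g^2 + 5*g + 6)/(g - 8)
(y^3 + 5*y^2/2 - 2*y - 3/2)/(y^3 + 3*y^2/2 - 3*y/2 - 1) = (y + 3)/(y + 2)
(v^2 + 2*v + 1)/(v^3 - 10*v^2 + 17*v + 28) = (v + 1)/(v^2 - 11*v + 28)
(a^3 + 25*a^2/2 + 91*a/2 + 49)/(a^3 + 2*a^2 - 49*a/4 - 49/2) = 2*(a + 7)/(2*a - 7)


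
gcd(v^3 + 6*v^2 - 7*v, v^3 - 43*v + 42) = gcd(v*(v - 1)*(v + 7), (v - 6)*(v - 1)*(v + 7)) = v^2 + 6*v - 7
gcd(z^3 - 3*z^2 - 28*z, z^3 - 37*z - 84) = z^2 - 3*z - 28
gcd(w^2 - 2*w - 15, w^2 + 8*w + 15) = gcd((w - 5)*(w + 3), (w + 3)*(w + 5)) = w + 3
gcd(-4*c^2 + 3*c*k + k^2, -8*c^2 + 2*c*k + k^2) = 4*c + k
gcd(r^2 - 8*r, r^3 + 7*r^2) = r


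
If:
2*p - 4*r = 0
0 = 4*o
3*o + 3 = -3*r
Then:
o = 0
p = -2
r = -1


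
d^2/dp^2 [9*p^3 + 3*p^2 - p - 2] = 54*p + 6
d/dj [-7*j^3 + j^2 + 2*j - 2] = -21*j^2 + 2*j + 2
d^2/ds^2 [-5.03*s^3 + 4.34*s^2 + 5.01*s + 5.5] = 8.68 - 30.18*s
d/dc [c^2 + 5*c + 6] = 2*c + 5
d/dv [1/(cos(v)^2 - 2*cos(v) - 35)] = 2*(cos(v) - 1)*sin(v)/(sin(v)^2 + 2*cos(v) + 34)^2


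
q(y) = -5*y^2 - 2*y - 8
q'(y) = -10*y - 2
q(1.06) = -15.74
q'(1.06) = -12.60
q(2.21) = -36.84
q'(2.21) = -24.10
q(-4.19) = -87.40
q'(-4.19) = 39.90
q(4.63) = -124.44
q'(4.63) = -48.30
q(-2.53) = -34.94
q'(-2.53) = 23.30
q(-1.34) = -14.30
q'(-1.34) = 11.40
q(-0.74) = -9.26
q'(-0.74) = 5.40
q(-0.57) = -8.48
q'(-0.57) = 3.70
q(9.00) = -431.00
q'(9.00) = -92.00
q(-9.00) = -395.00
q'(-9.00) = 88.00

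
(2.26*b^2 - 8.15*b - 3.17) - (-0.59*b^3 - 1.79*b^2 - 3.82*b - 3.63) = 0.59*b^3 + 4.05*b^2 - 4.33*b + 0.46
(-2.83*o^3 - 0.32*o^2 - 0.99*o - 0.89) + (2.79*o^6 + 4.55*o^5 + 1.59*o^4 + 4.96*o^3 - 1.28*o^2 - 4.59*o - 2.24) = 2.79*o^6 + 4.55*o^5 + 1.59*o^4 + 2.13*o^3 - 1.6*o^2 - 5.58*o - 3.13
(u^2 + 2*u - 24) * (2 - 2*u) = -2*u^3 - 2*u^2 + 52*u - 48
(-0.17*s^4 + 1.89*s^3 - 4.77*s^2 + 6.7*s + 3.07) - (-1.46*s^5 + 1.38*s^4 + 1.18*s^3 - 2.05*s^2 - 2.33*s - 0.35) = 1.46*s^5 - 1.55*s^4 + 0.71*s^3 - 2.72*s^2 + 9.03*s + 3.42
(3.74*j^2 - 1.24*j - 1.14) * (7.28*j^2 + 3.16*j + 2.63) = 27.2272*j^4 + 2.7912*j^3 - 2.3814*j^2 - 6.8636*j - 2.9982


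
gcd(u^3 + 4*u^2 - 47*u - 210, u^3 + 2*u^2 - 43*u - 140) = u^2 - 2*u - 35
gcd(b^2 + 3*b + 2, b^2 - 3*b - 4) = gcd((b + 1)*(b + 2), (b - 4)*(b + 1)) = b + 1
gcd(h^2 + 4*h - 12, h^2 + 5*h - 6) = h + 6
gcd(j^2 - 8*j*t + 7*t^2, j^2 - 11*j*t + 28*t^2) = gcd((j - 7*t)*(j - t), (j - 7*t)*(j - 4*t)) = -j + 7*t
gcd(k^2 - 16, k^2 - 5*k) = 1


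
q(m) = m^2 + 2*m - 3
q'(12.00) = 26.00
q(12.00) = 165.00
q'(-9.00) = -16.00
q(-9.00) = 60.00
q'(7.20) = 16.40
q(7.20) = 63.24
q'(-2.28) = -2.56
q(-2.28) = -2.36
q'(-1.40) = -0.80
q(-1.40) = -3.84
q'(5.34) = 12.68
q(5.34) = 36.20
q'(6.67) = 15.34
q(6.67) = 54.83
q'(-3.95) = -5.90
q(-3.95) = 4.70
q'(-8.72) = -15.44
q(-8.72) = 55.60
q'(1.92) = 5.84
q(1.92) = 4.53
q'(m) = 2*m + 2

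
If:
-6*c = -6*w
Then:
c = w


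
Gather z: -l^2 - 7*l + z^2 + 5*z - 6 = -l^2 - 7*l + z^2 + 5*z - 6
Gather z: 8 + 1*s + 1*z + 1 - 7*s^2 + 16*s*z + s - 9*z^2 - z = -7*s^2 + 16*s*z + 2*s - 9*z^2 + 9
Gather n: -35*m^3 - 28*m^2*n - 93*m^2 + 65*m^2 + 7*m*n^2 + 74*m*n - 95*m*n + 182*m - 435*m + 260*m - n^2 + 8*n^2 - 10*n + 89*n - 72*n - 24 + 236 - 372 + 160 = -35*m^3 - 28*m^2 + 7*m + n^2*(7*m + 7) + n*(-28*m^2 - 21*m + 7)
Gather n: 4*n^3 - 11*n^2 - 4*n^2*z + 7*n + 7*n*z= 4*n^3 + n^2*(-4*z - 11) + n*(7*z + 7)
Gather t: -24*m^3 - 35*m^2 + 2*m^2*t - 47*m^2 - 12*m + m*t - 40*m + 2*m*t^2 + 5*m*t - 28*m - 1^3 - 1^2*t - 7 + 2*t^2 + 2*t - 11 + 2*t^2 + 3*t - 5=-24*m^3 - 82*m^2 - 80*m + t^2*(2*m + 4) + t*(2*m^2 + 6*m + 4) - 24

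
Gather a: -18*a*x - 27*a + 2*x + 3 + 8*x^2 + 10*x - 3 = a*(-18*x - 27) + 8*x^2 + 12*x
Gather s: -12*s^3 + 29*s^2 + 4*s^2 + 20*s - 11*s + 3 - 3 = -12*s^3 + 33*s^2 + 9*s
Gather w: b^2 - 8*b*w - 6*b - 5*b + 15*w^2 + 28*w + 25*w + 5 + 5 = b^2 - 11*b + 15*w^2 + w*(53 - 8*b) + 10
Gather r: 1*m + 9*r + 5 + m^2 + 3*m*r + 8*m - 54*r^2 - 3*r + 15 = m^2 + 9*m - 54*r^2 + r*(3*m + 6) + 20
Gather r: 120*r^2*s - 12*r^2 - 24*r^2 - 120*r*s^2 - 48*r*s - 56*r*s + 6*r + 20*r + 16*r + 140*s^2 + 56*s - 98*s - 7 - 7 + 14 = r^2*(120*s - 36) + r*(-120*s^2 - 104*s + 42) + 140*s^2 - 42*s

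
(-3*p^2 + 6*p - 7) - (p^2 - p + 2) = -4*p^2 + 7*p - 9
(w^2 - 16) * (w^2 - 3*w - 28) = w^4 - 3*w^3 - 44*w^2 + 48*w + 448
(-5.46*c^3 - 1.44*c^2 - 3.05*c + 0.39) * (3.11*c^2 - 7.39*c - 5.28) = -16.9806*c^5 + 35.871*c^4 + 29.9849*c^3 + 31.3556*c^2 + 13.2219*c - 2.0592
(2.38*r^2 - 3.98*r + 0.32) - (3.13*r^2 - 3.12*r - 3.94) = -0.75*r^2 - 0.86*r + 4.26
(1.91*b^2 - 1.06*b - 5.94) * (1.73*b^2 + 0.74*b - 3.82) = 3.3043*b^4 - 0.4204*b^3 - 18.3568*b^2 - 0.3464*b + 22.6908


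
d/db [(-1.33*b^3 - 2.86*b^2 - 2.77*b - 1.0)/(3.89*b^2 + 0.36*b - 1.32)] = (-5.1737*b^4 - 0.957599999999999*b^3 + 15.0125*b^2 + 15.3304*b + 4.0164)/(15.1321*b^4 + 2.8008*b^3 - 10.14*b^2 - 0.9504*b + 1.7424)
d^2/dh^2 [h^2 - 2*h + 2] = 2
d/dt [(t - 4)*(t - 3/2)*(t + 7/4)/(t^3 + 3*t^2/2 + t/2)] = 3*(28*t^4 + 44*t^3 - 149*t^2 - 168*t - 28)/(4*t^2*(4*t^4 + 12*t^3 + 13*t^2 + 6*t + 1))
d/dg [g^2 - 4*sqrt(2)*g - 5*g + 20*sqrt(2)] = 2*g - 4*sqrt(2) - 5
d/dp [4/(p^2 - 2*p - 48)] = 8*(1 - p)/(-p^2 + 2*p + 48)^2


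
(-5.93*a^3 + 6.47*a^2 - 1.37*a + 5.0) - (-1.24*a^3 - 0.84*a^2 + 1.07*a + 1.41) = -4.69*a^3 + 7.31*a^2 - 2.44*a + 3.59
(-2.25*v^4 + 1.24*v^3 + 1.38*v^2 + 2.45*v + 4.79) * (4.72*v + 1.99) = -10.62*v^5 + 1.3753*v^4 + 8.9812*v^3 + 14.3102*v^2 + 27.4843*v + 9.5321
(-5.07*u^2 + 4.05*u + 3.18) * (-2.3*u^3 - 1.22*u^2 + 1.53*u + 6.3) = 11.661*u^5 - 3.1296*u^4 - 20.0121*u^3 - 29.6241*u^2 + 30.3804*u + 20.034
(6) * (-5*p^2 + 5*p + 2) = -30*p^2 + 30*p + 12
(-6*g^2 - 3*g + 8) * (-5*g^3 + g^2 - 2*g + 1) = 30*g^5 + 9*g^4 - 31*g^3 + 8*g^2 - 19*g + 8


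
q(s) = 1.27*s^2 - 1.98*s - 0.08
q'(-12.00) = -32.46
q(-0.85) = 2.52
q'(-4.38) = -13.11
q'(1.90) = 2.85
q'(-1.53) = -5.87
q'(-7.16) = -20.17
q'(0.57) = -0.53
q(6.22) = 36.74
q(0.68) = -0.84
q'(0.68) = -0.25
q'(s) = 2.54*s - 1.98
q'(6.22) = 13.82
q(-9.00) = 120.61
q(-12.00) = 206.56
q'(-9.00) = -24.84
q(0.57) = -0.80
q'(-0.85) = -4.14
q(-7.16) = 79.20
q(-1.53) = 5.92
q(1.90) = 0.74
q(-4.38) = 32.96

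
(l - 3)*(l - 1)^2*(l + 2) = l^4 - 3*l^3 - 3*l^2 + 11*l - 6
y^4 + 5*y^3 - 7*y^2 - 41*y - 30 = (y - 3)*(y + 1)*(y + 2)*(y + 5)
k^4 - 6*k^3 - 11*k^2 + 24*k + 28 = (k - 7)*(k - 2)*(k + 1)*(k + 2)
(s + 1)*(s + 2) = s^2 + 3*s + 2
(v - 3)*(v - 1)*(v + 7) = v^3 + 3*v^2 - 25*v + 21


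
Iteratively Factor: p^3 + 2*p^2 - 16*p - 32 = (p + 4)*(p^2 - 2*p - 8) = (p + 2)*(p + 4)*(p - 4)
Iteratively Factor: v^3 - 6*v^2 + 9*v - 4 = (v - 1)*(v^2 - 5*v + 4) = (v - 1)^2*(v - 4)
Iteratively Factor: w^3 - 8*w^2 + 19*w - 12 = (w - 1)*(w^2 - 7*w + 12) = (w - 3)*(w - 1)*(w - 4)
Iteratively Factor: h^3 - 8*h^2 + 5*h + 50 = (h - 5)*(h^2 - 3*h - 10) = (h - 5)^2*(h + 2)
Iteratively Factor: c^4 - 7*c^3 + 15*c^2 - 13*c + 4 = (c - 1)*(c^3 - 6*c^2 + 9*c - 4) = (c - 4)*(c - 1)*(c^2 - 2*c + 1) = (c - 4)*(c - 1)^2*(c - 1)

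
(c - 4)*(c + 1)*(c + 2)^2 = c^4 + c^3 - 12*c^2 - 28*c - 16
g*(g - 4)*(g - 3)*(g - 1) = g^4 - 8*g^3 + 19*g^2 - 12*g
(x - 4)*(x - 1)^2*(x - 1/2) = x^4 - 13*x^3/2 + 12*x^2 - 17*x/2 + 2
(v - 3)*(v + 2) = v^2 - v - 6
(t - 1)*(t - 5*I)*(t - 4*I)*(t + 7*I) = t^4 - t^3 - 2*I*t^3 + 43*t^2 + 2*I*t^2 - 43*t - 140*I*t + 140*I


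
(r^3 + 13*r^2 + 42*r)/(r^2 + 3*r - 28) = r*(r + 6)/(r - 4)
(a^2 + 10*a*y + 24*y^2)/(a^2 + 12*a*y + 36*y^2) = (a + 4*y)/(a + 6*y)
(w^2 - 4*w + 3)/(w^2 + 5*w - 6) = (w - 3)/(w + 6)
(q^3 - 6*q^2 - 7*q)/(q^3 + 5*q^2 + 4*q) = (q - 7)/(q + 4)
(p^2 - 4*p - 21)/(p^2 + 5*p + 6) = (p - 7)/(p + 2)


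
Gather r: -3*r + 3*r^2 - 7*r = 3*r^2 - 10*r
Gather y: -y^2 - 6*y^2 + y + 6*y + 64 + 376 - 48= -7*y^2 + 7*y + 392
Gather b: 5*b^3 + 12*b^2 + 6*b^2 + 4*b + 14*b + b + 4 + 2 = 5*b^3 + 18*b^2 + 19*b + 6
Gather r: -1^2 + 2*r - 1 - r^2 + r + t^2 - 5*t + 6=-r^2 + 3*r + t^2 - 5*t + 4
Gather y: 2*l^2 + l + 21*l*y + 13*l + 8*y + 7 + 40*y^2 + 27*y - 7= 2*l^2 + 14*l + 40*y^2 + y*(21*l + 35)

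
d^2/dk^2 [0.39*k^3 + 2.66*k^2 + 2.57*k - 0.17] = 2.34*k + 5.32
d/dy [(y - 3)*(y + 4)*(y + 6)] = 3*y^2 + 14*y - 6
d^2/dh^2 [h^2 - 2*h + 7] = 2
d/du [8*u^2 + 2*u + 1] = 16*u + 2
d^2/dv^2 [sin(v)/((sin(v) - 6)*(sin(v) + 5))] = (-sin(v)^5 - sin(v)^4 - 178*sin(v)^3 + 30*sin(v)^2 - 720*sin(v) - 60)/((sin(v) - 6)^3*(sin(v) + 5)^3)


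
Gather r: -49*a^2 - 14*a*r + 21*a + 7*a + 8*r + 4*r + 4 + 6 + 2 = -49*a^2 + 28*a + r*(12 - 14*a) + 12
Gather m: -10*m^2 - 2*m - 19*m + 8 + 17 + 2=-10*m^2 - 21*m + 27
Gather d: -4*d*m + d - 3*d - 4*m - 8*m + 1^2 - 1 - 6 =d*(-4*m - 2) - 12*m - 6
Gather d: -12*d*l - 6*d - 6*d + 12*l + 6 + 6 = d*(-12*l - 12) + 12*l + 12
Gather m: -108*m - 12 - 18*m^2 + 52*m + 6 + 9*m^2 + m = -9*m^2 - 55*m - 6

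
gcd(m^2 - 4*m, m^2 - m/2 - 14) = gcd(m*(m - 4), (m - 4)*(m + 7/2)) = m - 4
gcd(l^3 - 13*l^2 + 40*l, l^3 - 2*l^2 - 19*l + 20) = l - 5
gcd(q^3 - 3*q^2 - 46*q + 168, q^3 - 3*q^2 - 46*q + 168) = q^3 - 3*q^2 - 46*q + 168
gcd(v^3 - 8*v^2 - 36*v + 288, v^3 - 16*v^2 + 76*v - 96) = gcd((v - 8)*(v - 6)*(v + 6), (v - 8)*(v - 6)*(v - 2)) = v^2 - 14*v + 48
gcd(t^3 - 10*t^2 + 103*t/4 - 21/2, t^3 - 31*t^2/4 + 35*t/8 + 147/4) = t^2 - 19*t/2 + 21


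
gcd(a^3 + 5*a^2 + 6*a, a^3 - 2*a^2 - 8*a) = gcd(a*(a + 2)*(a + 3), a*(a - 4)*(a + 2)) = a^2 + 2*a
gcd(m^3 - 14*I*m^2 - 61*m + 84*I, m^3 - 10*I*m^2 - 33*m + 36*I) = m^2 - 7*I*m - 12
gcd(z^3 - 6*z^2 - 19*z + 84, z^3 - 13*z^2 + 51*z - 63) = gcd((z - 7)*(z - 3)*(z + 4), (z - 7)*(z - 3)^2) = z^2 - 10*z + 21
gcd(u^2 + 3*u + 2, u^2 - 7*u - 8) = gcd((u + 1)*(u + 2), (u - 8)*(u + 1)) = u + 1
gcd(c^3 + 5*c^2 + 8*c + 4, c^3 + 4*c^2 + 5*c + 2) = c^2 + 3*c + 2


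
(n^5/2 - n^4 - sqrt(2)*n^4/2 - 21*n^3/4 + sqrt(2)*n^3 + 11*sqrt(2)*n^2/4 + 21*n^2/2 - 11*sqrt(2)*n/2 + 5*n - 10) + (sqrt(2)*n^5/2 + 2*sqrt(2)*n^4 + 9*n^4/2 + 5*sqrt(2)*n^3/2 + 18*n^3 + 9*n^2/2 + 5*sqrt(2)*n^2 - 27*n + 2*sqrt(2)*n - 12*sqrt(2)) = n^5/2 + sqrt(2)*n^5/2 + 3*sqrt(2)*n^4/2 + 7*n^4/2 + 7*sqrt(2)*n^3/2 + 51*n^3/4 + 31*sqrt(2)*n^2/4 + 15*n^2 - 22*n - 7*sqrt(2)*n/2 - 12*sqrt(2) - 10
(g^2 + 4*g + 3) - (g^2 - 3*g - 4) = 7*g + 7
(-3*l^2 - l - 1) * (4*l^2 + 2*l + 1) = -12*l^4 - 10*l^3 - 9*l^2 - 3*l - 1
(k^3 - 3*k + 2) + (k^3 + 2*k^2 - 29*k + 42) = 2*k^3 + 2*k^2 - 32*k + 44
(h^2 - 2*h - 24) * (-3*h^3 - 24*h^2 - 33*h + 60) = -3*h^5 - 18*h^4 + 87*h^3 + 702*h^2 + 672*h - 1440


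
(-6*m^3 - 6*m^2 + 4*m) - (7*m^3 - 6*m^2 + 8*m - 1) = -13*m^3 - 4*m + 1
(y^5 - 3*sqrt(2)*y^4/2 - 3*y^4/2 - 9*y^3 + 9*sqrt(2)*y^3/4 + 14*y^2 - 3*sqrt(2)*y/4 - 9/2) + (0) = y^5 - 3*sqrt(2)*y^4/2 - 3*y^4/2 - 9*y^3 + 9*sqrt(2)*y^3/4 + 14*y^2 - 3*sqrt(2)*y/4 - 9/2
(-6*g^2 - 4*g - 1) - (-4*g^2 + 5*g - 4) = -2*g^2 - 9*g + 3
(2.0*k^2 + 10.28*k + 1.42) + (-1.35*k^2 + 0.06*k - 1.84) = 0.65*k^2 + 10.34*k - 0.42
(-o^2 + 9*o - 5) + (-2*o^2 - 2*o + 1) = -3*o^2 + 7*o - 4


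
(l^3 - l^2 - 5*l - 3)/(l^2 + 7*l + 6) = (l^2 - 2*l - 3)/(l + 6)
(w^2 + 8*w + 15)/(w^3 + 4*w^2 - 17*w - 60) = 1/(w - 4)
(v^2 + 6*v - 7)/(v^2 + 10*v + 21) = (v - 1)/(v + 3)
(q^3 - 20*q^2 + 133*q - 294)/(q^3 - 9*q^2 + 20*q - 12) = (q^2 - 14*q + 49)/(q^2 - 3*q + 2)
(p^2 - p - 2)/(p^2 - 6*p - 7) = (p - 2)/(p - 7)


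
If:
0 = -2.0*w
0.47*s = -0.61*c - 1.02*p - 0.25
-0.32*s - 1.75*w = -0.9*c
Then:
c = 0.355555555555556*s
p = -0.673420479302832*s - 0.245098039215686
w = 0.00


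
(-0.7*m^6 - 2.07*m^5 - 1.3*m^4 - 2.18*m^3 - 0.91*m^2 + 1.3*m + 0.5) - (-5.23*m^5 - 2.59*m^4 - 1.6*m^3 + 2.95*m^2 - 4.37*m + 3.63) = -0.7*m^6 + 3.16*m^5 + 1.29*m^4 - 0.58*m^3 - 3.86*m^2 + 5.67*m - 3.13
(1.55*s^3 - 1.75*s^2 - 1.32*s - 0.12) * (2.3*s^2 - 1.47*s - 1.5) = 3.565*s^5 - 6.3035*s^4 - 2.7885*s^3 + 4.2894*s^2 + 2.1564*s + 0.18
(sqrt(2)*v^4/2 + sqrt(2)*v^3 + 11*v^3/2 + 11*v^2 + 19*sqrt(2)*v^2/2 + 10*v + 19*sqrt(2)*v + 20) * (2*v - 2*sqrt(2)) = sqrt(2)*v^5 + 2*sqrt(2)*v^4 + 9*v^4 + 8*sqrt(2)*v^3 + 18*v^3 - 18*v^2 + 16*sqrt(2)*v^2 - 36*v - 20*sqrt(2)*v - 40*sqrt(2)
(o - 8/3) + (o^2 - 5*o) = o^2 - 4*o - 8/3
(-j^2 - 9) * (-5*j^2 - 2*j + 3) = 5*j^4 + 2*j^3 + 42*j^2 + 18*j - 27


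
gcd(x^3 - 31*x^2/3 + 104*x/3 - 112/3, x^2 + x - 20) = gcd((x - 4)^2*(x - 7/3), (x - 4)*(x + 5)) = x - 4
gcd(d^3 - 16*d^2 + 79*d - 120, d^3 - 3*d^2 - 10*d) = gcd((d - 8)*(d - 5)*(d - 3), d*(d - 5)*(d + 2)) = d - 5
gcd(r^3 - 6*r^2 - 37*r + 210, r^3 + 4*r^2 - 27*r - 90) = r^2 + r - 30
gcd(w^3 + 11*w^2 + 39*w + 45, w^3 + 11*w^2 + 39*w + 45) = w^3 + 11*w^2 + 39*w + 45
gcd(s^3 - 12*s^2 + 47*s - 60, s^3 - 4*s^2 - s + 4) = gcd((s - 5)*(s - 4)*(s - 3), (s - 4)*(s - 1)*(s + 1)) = s - 4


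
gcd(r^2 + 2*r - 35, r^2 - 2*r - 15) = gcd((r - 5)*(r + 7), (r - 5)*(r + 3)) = r - 5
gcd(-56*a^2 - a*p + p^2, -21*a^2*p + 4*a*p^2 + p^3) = 7*a + p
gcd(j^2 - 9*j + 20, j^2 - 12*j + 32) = j - 4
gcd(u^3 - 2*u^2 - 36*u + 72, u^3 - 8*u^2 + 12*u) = u^2 - 8*u + 12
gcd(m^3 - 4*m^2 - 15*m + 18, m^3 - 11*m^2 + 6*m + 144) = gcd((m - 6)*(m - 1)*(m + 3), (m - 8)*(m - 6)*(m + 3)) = m^2 - 3*m - 18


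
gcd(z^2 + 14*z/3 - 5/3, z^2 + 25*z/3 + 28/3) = 1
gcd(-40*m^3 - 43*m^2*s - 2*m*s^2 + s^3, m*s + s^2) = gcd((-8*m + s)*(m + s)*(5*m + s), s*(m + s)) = m + s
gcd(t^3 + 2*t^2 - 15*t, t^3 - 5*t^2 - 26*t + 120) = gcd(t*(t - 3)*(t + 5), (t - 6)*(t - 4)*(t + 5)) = t + 5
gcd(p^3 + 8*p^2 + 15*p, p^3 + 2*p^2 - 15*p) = p^2 + 5*p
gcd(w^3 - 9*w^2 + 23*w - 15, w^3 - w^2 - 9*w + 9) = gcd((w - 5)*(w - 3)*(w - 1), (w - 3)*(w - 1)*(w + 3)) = w^2 - 4*w + 3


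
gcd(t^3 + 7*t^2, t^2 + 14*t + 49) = t + 7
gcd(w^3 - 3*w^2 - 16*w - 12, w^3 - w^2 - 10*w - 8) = w^2 + 3*w + 2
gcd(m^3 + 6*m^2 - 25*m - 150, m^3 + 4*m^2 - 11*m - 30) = m + 5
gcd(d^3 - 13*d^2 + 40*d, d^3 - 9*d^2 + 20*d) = d^2 - 5*d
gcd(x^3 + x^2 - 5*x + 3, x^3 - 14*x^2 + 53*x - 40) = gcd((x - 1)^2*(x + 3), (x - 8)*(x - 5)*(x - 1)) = x - 1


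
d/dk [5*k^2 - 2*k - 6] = 10*k - 2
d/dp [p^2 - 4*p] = 2*p - 4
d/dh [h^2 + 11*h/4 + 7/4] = 2*h + 11/4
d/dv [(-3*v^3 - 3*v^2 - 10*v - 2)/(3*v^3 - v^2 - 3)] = (12*v^4 + 60*v^3 + 35*v^2 + 14*v + 30)/(9*v^6 - 6*v^5 + v^4 - 18*v^3 + 6*v^2 + 9)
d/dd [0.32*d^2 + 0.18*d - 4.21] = 0.64*d + 0.18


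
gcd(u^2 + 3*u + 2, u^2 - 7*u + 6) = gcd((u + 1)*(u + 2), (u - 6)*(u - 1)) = 1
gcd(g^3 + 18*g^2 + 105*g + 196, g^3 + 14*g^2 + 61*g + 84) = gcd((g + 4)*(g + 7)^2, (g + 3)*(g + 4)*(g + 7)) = g^2 + 11*g + 28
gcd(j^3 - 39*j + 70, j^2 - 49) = j + 7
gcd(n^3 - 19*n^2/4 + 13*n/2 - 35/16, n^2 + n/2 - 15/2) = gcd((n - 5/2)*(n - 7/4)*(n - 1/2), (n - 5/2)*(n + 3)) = n - 5/2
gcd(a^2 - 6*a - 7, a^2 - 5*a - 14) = a - 7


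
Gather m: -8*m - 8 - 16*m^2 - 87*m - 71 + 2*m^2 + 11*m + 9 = -14*m^2 - 84*m - 70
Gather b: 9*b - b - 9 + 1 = 8*b - 8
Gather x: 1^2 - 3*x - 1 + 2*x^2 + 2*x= 2*x^2 - x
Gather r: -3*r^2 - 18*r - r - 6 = -3*r^2 - 19*r - 6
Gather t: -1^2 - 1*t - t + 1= -2*t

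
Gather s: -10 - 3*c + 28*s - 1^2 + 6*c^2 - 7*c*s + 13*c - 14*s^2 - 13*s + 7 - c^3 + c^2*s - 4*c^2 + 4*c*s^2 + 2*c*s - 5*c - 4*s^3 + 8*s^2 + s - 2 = -c^3 + 2*c^2 + 5*c - 4*s^3 + s^2*(4*c - 6) + s*(c^2 - 5*c + 16) - 6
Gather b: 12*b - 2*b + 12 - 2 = 10*b + 10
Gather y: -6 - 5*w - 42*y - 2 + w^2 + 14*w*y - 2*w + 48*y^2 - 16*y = w^2 - 7*w + 48*y^2 + y*(14*w - 58) - 8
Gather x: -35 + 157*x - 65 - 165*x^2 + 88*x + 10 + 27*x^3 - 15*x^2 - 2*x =27*x^3 - 180*x^2 + 243*x - 90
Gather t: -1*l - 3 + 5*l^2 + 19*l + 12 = 5*l^2 + 18*l + 9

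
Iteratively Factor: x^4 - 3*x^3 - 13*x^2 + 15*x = (x - 5)*(x^3 + 2*x^2 - 3*x) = (x - 5)*(x + 3)*(x^2 - x) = (x - 5)*(x - 1)*(x + 3)*(x)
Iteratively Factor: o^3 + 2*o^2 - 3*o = (o)*(o^2 + 2*o - 3) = o*(o - 1)*(o + 3)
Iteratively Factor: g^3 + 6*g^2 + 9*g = (g + 3)*(g^2 + 3*g) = g*(g + 3)*(g + 3)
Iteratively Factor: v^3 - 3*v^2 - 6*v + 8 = (v + 2)*(v^2 - 5*v + 4) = (v - 4)*(v + 2)*(v - 1)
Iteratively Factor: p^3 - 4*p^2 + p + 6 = (p - 2)*(p^2 - 2*p - 3) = (p - 3)*(p - 2)*(p + 1)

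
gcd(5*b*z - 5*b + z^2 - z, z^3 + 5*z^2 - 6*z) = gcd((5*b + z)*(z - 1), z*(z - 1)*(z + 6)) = z - 1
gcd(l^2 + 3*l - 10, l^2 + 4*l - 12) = l - 2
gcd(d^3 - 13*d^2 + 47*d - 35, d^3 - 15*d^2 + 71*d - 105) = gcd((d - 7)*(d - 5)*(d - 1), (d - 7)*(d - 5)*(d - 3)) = d^2 - 12*d + 35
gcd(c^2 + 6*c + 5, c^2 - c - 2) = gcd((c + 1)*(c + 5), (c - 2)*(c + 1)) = c + 1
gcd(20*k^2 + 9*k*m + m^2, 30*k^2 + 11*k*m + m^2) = 5*k + m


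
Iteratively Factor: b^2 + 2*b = (b + 2)*(b)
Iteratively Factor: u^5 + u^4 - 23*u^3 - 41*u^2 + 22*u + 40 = (u - 1)*(u^4 + 2*u^3 - 21*u^2 - 62*u - 40) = (u - 5)*(u - 1)*(u^3 + 7*u^2 + 14*u + 8) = (u - 5)*(u - 1)*(u + 4)*(u^2 + 3*u + 2) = (u - 5)*(u - 1)*(u + 1)*(u + 4)*(u + 2)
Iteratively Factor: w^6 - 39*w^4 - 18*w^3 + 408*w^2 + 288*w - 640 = (w - 5)*(w^5 + 5*w^4 - 14*w^3 - 88*w^2 - 32*w + 128) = (w - 5)*(w + 4)*(w^4 + w^3 - 18*w^2 - 16*w + 32) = (w - 5)*(w + 4)^2*(w^3 - 3*w^2 - 6*w + 8) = (w - 5)*(w - 4)*(w + 4)^2*(w^2 + w - 2) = (w - 5)*(w - 4)*(w + 2)*(w + 4)^2*(w - 1)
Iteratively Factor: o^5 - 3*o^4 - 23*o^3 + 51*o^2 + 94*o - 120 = (o - 3)*(o^4 - 23*o^2 - 18*o + 40) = (o - 5)*(o - 3)*(o^3 + 5*o^2 + 2*o - 8) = (o - 5)*(o - 3)*(o - 1)*(o^2 + 6*o + 8) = (o - 5)*(o - 3)*(o - 1)*(o + 2)*(o + 4)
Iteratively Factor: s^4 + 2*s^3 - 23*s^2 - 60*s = (s - 5)*(s^3 + 7*s^2 + 12*s) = s*(s - 5)*(s^2 + 7*s + 12) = s*(s - 5)*(s + 4)*(s + 3)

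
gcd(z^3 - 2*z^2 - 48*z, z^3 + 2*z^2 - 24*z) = z^2 + 6*z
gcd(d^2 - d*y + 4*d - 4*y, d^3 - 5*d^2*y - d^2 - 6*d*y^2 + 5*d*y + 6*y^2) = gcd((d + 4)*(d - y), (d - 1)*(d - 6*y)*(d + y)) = 1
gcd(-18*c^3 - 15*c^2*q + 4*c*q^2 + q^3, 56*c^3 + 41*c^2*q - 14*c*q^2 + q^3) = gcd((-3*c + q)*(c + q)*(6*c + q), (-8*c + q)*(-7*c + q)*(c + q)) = c + q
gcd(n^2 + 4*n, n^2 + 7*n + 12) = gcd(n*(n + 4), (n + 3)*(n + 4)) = n + 4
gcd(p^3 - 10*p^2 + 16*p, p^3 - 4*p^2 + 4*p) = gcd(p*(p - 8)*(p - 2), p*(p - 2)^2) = p^2 - 2*p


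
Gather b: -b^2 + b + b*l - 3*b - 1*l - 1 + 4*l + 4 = -b^2 + b*(l - 2) + 3*l + 3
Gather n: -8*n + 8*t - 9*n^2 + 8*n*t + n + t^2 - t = -9*n^2 + n*(8*t - 7) + t^2 + 7*t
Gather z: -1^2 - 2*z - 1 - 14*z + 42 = 40 - 16*z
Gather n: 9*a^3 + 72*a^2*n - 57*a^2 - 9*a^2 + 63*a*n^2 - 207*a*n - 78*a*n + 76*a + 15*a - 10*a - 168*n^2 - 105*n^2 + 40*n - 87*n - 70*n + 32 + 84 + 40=9*a^3 - 66*a^2 + 81*a + n^2*(63*a - 273) + n*(72*a^2 - 285*a - 117) + 156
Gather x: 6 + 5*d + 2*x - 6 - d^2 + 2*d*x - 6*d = -d^2 - d + x*(2*d + 2)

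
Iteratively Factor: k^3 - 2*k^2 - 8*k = (k + 2)*(k^2 - 4*k) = (k - 4)*(k + 2)*(k)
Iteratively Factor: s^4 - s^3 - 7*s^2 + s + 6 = (s - 3)*(s^3 + 2*s^2 - s - 2) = (s - 3)*(s - 1)*(s^2 + 3*s + 2) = (s - 3)*(s - 1)*(s + 2)*(s + 1)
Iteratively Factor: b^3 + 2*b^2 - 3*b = (b - 1)*(b^2 + 3*b) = b*(b - 1)*(b + 3)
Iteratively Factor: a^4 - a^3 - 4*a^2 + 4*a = (a - 1)*(a^3 - 4*a) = (a - 2)*(a - 1)*(a^2 + 2*a) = a*(a - 2)*(a - 1)*(a + 2)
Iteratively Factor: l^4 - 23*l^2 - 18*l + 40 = (l - 1)*(l^3 + l^2 - 22*l - 40) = (l - 1)*(l + 2)*(l^2 - l - 20) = (l - 5)*(l - 1)*(l + 2)*(l + 4)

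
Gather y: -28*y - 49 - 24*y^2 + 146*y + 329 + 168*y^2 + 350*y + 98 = 144*y^2 + 468*y + 378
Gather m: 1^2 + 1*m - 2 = m - 1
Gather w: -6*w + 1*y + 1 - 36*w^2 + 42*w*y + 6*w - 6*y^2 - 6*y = -36*w^2 + 42*w*y - 6*y^2 - 5*y + 1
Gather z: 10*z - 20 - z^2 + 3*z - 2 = -z^2 + 13*z - 22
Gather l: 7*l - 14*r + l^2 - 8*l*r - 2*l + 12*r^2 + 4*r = l^2 + l*(5 - 8*r) + 12*r^2 - 10*r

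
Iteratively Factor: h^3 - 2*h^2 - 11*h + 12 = (h - 1)*(h^2 - h - 12) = (h - 4)*(h - 1)*(h + 3)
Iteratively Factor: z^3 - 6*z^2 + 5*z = (z - 1)*(z^2 - 5*z) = (z - 5)*(z - 1)*(z)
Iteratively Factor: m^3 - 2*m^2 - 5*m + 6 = (m - 3)*(m^2 + m - 2) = (m - 3)*(m - 1)*(m + 2)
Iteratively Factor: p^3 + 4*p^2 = (p)*(p^2 + 4*p) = p*(p + 4)*(p)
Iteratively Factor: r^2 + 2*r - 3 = (r + 3)*(r - 1)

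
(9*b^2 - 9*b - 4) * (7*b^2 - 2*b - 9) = 63*b^4 - 81*b^3 - 91*b^2 + 89*b + 36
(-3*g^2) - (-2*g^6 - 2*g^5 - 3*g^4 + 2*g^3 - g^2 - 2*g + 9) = 2*g^6 + 2*g^5 + 3*g^4 - 2*g^3 - 2*g^2 + 2*g - 9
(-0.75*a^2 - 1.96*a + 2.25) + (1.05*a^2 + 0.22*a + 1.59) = 0.3*a^2 - 1.74*a + 3.84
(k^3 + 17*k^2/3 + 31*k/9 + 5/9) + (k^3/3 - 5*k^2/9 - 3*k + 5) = 4*k^3/3 + 46*k^2/9 + 4*k/9 + 50/9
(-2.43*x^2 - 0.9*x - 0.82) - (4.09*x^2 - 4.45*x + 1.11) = -6.52*x^2 + 3.55*x - 1.93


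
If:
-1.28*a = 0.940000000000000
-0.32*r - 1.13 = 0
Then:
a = -0.73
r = -3.53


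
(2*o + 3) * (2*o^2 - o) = 4*o^3 + 4*o^2 - 3*o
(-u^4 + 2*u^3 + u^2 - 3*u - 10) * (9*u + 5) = -9*u^5 + 13*u^4 + 19*u^3 - 22*u^2 - 105*u - 50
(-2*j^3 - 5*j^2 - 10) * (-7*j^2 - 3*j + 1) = 14*j^5 + 41*j^4 + 13*j^3 + 65*j^2 + 30*j - 10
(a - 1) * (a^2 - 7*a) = a^3 - 8*a^2 + 7*a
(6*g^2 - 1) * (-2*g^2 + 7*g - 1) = -12*g^4 + 42*g^3 - 4*g^2 - 7*g + 1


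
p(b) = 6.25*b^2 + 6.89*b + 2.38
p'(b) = 12.5*b + 6.89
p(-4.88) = 117.60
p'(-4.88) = -54.11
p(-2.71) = 29.61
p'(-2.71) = -26.98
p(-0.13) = 1.59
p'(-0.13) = 5.26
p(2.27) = 50.23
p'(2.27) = 35.26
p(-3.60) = 58.58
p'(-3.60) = -38.11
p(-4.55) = 100.42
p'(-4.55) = -49.98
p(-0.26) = 1.01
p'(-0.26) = 3.64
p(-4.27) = 86.92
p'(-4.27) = -46.48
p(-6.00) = 186.04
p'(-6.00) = -68.11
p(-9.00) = 446.62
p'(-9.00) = -105.61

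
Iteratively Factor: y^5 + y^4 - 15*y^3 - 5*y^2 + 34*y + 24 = (y - 3)*(y^4 + 4*y^3 - 3*y^2 - 14*y - 8) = (y - 3)*(y - 2)*(y^3 + 6*y^2 + 9*y + 4) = (y - 3)*(y - 2)*(y + 4)*(y^2 + 2*y + 1) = (y - 3)*(y - 2)*(y + 1)*(y + 4)*(y + 1)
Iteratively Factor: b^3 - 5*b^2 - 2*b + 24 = (b + 2)*(b^2 - 7*b + 12) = (b - 4)*(b + 2)*(b - 3)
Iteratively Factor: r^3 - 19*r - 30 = (r + 2)*(r^2 - 2*r - 15) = (r + 2)*(r + 3)*(r - 5)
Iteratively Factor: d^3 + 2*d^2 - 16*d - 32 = (d + 4)*(d^2 - 2*d - 8) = (d - 4)*(d + 4)*(d + 2)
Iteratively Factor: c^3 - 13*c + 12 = (c - 3)*(c^2 + 3*c - 4) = (c - 3)*(c - 1)*(c + 4)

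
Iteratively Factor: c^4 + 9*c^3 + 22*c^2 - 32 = (c + 2)*(c^3 + 7*c^2 + 8*c - 16) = (c + 2)*(c + 4)*(c^2 + 3*c - 4) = (c - 1)*(c + 2)*(c + 4)*(c + 4)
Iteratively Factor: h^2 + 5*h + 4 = (h + 4)*(h + 1)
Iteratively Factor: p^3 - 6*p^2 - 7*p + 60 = (p - 4)*(p^2 - 2*p - 15) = (p - 4)*(p + 3)*(p - 5)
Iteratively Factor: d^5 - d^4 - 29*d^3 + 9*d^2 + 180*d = (d + 4)*(d^4 - 5*d^3 - 9*d^2 + 45*d) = (d - 3)*(d + 4)*(d^3 - 2*d^2 - 15*d) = d*(d - 3)*(d + 4)*(d^2 - 2*d - 15) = d*(d - 5)*(d - 3)*(d + 4)*(d + 3)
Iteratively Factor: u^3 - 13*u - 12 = (u - 4)*(u^2 + 4*u + 3) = (u - 4)*(u + 1)*(u + 3)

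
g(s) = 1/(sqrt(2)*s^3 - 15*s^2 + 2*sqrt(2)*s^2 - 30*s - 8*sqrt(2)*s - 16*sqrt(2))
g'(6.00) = 0.00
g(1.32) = -0.01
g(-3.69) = -0.00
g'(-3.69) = -0.00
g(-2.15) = -0.24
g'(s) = (-3*sqrt(2)*s^2 - 4*sqrt(2)*s + 30*s + 8*sqrt(2) + 30)/(sqrt(2)*s^3 - 15*s^2 + 2*sqrt(2)*s^2 - 30*s - 8*sqrt(2)*s - 16*sqrt(2))^2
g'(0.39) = 0.03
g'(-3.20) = -0.02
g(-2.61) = -0.04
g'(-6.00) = 0.00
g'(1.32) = 0.01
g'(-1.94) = -11.38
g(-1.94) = 0.72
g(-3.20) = -0.02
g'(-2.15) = -1.80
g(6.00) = 0.00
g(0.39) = -0.02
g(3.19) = 0.00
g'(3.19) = 0.00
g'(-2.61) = -0.10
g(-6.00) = 0.00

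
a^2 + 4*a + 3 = (a + 1)*(a + 3)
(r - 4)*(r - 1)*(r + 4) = r^3 - r^2 - 16*r + 16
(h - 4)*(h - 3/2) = h^2 - 11*h/2 + 6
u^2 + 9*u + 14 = (u + 2)*(u + 7)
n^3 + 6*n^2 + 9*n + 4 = (n + 1)^2*(n + 4)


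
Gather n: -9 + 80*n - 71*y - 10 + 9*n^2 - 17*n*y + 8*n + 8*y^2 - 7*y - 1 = 9*n^2 + n*(88 - 17*y) + 8*y^2 - 78*y - 20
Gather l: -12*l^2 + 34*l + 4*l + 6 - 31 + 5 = -12*l^2 + 38*l - 20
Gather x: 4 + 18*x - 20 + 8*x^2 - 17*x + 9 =8*x^2 + x - 7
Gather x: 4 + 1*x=x + 4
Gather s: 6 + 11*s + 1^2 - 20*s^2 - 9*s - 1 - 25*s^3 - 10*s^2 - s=-25*s^3 - 30*s^2 + s + 6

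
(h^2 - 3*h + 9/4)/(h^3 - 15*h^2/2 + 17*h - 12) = (h - 3/2)/(h^2 - 6*h + 8)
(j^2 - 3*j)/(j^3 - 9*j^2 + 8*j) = (j - 3)/(j^2 - 9*j + 8)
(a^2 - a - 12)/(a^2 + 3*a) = (a - 4)/a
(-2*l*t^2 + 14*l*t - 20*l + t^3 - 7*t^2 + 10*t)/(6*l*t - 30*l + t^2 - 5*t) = (-2*l*t + 4*l + t^2 - 2*t)/(6*l + t)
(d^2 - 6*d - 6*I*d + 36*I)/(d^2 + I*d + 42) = (d - 6)/(d + 7*I)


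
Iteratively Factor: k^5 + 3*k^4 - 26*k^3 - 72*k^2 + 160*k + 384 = (k + 4)*(k^4 - k^3 - 22*k^2 + 16*k + 96) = (k - 4)*(k + 4)*(k^3 + 3*k^2 - 10*k - 24) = (k - 4)*(k + 2)*(k + 4)*(k^2 + k - 12) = (k - 4)*(k + 2)*(k + 4)^2*(k - 3)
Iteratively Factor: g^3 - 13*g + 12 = (g - 1)*(g^2 + g - 12) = (g - 3)*(g - 1)*(g + 4)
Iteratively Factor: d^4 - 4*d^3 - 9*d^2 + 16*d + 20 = (d - 2)*(d^3 - 2*d^2 - 13*d - 10) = (d - 5)*(d - 2)*(d^2 + 3*d + 2) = (d - 5)*(d - 2)*(d + 2)*(d + 1)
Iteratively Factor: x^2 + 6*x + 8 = (x + 4)*(x + 2)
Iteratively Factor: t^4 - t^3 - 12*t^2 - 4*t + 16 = (t - 1)*(t^3 - 12*t - 16) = (t - 4)*(t - 1)*(t^2 + 4*t + 4) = (t - 4)*(t - 1)*(t + 2)*(t + 2)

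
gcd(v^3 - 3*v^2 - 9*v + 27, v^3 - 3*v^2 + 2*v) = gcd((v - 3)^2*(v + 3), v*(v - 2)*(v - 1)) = 1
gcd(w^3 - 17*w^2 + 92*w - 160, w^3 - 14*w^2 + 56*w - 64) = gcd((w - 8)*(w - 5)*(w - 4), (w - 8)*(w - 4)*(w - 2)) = w^2 - 12*w + 32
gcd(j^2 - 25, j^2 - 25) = j^2 - 25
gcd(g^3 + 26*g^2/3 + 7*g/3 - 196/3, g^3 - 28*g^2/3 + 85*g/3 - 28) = g - 7/3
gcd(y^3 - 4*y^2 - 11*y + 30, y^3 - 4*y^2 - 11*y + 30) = y^3 - 4*y^2 - 11*y + 30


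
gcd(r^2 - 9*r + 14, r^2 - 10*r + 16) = r - 2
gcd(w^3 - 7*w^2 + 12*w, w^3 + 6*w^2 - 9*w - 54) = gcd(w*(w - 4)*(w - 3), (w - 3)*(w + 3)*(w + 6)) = w - 3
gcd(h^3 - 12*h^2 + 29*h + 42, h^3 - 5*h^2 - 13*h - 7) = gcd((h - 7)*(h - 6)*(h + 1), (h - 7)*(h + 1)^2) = h^2 - 6*h - 7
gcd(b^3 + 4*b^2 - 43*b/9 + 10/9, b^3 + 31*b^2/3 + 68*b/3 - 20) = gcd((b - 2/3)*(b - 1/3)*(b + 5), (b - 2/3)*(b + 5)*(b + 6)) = b^2 + 13*b/3 - 10/3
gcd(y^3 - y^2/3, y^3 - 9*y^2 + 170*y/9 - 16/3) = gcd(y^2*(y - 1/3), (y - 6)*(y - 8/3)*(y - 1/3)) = y - 1/3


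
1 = 1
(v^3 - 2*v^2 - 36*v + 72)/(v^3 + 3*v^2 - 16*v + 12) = (v - 6)/(v - 1)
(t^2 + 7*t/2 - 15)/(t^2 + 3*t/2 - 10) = (t + 6)/(t + 4)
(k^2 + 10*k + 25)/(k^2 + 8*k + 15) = (k + 5)/(k + 3)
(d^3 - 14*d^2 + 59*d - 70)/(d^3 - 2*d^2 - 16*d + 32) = (d^2 - 12*d + 35)/(d^2 - 16)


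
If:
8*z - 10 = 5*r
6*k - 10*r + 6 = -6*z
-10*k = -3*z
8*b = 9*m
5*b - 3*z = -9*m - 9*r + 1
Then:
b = -703/533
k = 39/41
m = -5624/4797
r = 126/41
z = 130/41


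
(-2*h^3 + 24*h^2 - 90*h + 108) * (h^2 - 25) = -2*h^5 + 24*h^4 - 40*h^3 - 492*h^2 + 2250*h - 2700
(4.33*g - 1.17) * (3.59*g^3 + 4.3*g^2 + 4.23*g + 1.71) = 15.5447*g^4 + 14.4187*g^3 + 13.2849*g^2 + 2.4552*g - 2.0007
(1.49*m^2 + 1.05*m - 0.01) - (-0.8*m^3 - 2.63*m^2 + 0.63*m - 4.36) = 0.8*m^3 + 4.12*m^2 + 0.42*m + 4.35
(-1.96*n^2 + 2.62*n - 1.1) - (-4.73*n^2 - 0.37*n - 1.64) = 2.77*n^2 + 2.99*n + 0.54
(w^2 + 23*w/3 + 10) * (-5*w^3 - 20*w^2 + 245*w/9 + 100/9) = -5*w^5 - 175*w^4/3 - 1585*w^3/9 + 535*w^2/27 + 9650*w/27 + 1000/9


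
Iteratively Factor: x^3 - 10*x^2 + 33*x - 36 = (x - 3)*(x^2 - 7*x + 12) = (x - 3)^2*(x - 4)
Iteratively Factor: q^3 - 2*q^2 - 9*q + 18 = (q - 3)*(q^2 + q - 6) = (q - 3)*(q - 2)*(q + 3)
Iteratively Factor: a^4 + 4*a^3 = (a)*(a^3 + 4*a^2) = a*(a + 4)*(a^2) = a^2*(a + 4)*(a)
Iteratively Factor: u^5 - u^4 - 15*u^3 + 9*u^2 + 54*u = (u + 2)*(u^4 - 3*u^3 - 9*u^2 + 27*u) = (u - 3)*(u + 2)*(u^3 - 9*u) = (u - 3)^2*(u + 2)*(u^2 + 3*u) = (u - 3)^2*(u + 2)*(u + 3)*(u)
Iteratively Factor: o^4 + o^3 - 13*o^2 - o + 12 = (o - 3)*(o^3 + 4*o^2 - o - 4) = (o - 3)*(o + 4)*(o^2 - 1) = (o - 3)*(o + 1)*(o + 4)*(o - 1)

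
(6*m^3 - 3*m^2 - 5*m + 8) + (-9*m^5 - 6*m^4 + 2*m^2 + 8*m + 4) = -9*m^5 - 6*m^4 + 6*m^3 - m^2 + 3*m + 12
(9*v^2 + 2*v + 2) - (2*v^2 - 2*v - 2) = 7*v^2 + 4*v + 4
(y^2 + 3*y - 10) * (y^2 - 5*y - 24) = y^4 - 2*y^3 - 49*y^2 - 22*y + 240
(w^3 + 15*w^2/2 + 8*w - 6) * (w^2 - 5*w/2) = w^5 + 5*w^4 - 43*w^3/4 - 26*w^2 + 15*w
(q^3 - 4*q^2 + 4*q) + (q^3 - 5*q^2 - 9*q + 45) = 2*q^3 - 9*q^2 - 5*q + 45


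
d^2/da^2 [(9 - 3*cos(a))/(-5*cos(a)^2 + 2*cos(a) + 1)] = 6*(225*(1 - cos(2*a))^2*cos(a) - 290*(1 - cos(2*a))^2 - 652*cos(a) - 408*cos(2*a) + 270*cos(3*a) - 50*cos(5*a) + 984)/(4*cos(a) - 5*cos(2*a) - 3)^3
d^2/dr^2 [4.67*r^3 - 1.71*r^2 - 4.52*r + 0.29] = 28.02*r - 3.42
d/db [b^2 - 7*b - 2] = 2*b - 7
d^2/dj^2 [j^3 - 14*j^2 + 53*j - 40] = 6*j - 28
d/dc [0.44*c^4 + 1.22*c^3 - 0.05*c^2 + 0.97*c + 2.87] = 1.76*c^3 + 3.66*c^2 - 0.1*c + 0.97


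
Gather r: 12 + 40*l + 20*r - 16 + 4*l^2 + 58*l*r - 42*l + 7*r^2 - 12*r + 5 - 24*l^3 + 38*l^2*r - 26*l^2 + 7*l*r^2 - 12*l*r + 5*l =-24*l^3 - 22*l^2 + 3*l + r^2*(7*l + 7) + r*(38*l^2 + 46*l + 8) + 1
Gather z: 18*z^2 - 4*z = 18*z^2 - 4*z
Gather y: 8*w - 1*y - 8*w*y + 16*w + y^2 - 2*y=24*w + y^2 + y*(-8*w - 3)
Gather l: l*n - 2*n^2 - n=l*n - 2*n^2 - n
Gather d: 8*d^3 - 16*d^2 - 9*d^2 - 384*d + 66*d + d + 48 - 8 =8*d^3 - 25*d^2 - 317*d + 40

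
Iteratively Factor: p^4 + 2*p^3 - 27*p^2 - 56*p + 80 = (p - 5)*(p^3 + 7*p^2 + 8*p - 16) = (p - 5)*(p + 4)*(p^2 + 3*p - 4) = (p - 5)*(p - 1)*(p + 4)*(p + 4)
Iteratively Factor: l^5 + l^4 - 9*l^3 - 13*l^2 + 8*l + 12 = (l + 1)*(l^4 - 9*l^2 - 4*l + 12) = (l + 1)*(l + 2)*(l^3 - 2*l^2 - 5*l + 6) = (l - 1)*(l + 1)*(l + 2)*(l^2 - l - 6) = (l - 3)*(l - 1)*(l + 1)*(l + 2)*(l + 2)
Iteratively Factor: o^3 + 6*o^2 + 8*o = (o)*(o^2 + 6*o + 8) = o*(o + 4)*(o + 2)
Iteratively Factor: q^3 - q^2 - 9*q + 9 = (q - 3)*(q^2 + 2*q - 3) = (q - 3)*(q - 1)*(q + 3)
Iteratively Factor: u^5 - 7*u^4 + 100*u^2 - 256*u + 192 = (u + 4)*(u^4 - 11*u^3 + 44*u^2 - 76*u + 48) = (u - 2)*(u + 4)*(u^3 - 9*u^2 + 26*u - 24) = (u - 4)*(u - 2)*(u + 4)*(u^2 - 5*u + 6) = (u - 4)*(u - 3)*(u - 2)*(u + 4)*(u - 2)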